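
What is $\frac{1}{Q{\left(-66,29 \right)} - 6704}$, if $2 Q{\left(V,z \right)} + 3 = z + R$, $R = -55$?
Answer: $- \frac{2}{13437} \approx -0.00014884$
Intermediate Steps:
$Q{\left(V,z \right)} = -29 + \frac{z}{2}$ ($Q{\left(V,z \right)} = - \frac{3}{2} + \frac{z - 55}{2} = - \frac{3}{2} + \frac{-55 + z}{2} = - \frac{3}{2} + \left(- \frac{55}{2} + \frac{z}{2}\right) = -29 + \frac{z}{2}$)
$\frac{1}{Q{\left(-66,29 \right)} - 6704} = \frac{1}{\left(-29 + \frac{1}{2} \cdot 29\right) - 6704} = \frac{1}{\left(-29 + \frac{29}{2}\right) - 6704} = \frac{1}{- \frac{29}{2} - 6704} = \frac{1}{- \frac{13437}{2}} = - \frac{2}{13437}$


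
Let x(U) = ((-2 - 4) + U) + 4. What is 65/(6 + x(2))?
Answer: 65/6 ≈ 10.833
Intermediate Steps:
x(U) = -2 + U (x(U) = (-6 + U) + 4 = -2 + U)
65/(6 + x(2)) = 65/(6 + (-2 + 2)) = 65/(6 + 0) = 65/6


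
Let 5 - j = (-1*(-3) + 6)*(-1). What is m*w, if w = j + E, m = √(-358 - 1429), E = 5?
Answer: 19*I*√1787 ≈ 803.19*I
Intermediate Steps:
m = I*√1787 (m = √(-1787) = I*√1787 ≈ 42.273*I)
j = 14 (j = 5 - (-1*(-3) + 6)*(-1) = 5 - (3 + 6)*(-1) = 5 - 9*(-1) = 5 - 1*(-9) = 5 + 9 = 14)
w = 19 (w = 14 + 5 = 19)
m*w = (I*√1787)*19 = 19*I*√1787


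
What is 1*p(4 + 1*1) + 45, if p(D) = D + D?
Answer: 55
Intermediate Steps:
p(D) = 2*D
1*p(4 + 1*1) + 45 = 1*(2*(4 + 1*1)) + 45 = 1*(2*(4 + 1)) + 45 = 1*(2*5) + 45 = 1*10 + 45 = 10 + 45 = 55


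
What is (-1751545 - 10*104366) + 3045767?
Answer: 250562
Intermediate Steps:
(-1751545 - 10*104366) + 3045767 = (-1751545 - 1043660) + 3045767 = -2795205 + 3045767 = 250562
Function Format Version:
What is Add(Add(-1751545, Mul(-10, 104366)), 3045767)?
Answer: 250562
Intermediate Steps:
Add(Add(-1751545, Mul(-10, 104366)), 3045767) = Add(Add(-1751545, -1043660), 3045767) = Add(-2795205, 3045767) = 250562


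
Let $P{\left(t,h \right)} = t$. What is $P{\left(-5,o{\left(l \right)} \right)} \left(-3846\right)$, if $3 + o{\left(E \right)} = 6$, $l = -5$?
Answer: $19230$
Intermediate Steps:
$o{\left(E \right)} = 3$ ($o{\left(E \right)} = -3 + 6 = 3$)
$P{\left(-5,o{\left(l \right)} \right)} \left(-3846\right) = \left(-5\right) \left(-3846\right) = 19230$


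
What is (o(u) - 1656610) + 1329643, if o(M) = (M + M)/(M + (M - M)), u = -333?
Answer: -326965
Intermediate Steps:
o(M) = 2 (o(M) = (2*M)/(M + 0) = (2*M)/M = 2)
(o(u) - 1656610) + 1329643 = (2 - 1656610) + 1329643 = -1656608 + 1329643 = -326965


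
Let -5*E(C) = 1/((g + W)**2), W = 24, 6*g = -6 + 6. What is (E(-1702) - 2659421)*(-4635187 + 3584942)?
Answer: 1608793118501569/576 ≈ 2.7930e+12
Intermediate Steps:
g = 0 (g = (-6 + 6)/6 = (1/6)*0 = 0)
E(C) = -1/2880 (E(C) = -1/(5*(0 + 24)**2) = -1/(5*(24**2)) = -1/5/576 = -1/5*1/576 = -1/2880)
(E(-1702) - 2659421)*(-4635187 + 3584942) = (-1/2880 - 2659421)*(-4635187 + 3584942) = -7659132481/2880*(-1050245) = 1608793118501569/576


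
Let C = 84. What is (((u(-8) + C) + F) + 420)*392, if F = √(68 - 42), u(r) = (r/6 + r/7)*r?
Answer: 616000/3 + 392*√26 ≈ 2.0733e+5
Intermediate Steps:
u(r) = 13*r²/42 (u(r) = (r*(⅙) + r*(⅐))*r = (r/6 + r/7)*r = (13*r/42)*r = 13*r²/42)
F = √26 ≈ 5.0990
(((u(-8) + C) + F) + 420)*392 = ((((13/42)*(-8)² + 84) + √26) + 420)*392 = ((((13/42)*64 + 84) + √26) + 420)*392 = (((416/21 + 84) + √26) + 420)*392 = ((2180/21 + √26) + 420)*392 = (11000/21 + √26)*392 = 616000/3 + 392*√26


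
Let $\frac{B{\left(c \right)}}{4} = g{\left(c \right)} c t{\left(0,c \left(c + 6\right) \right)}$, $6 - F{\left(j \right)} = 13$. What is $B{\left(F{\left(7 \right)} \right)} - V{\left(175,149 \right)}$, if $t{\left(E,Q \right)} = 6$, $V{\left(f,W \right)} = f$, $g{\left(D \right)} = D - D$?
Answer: $-175$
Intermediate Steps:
$F{\left(j \right)} = -7$ ($F{\left(j \right)} = 6 - 13 = -7$)
$g{\left(D \right)} = 0$
$B{\left(c \right)} = 0$ ($B{\left(c \right)} = 4 \cdot 0 c 6 = 4 \cdot 0 \cdot 6 = 4 \cdot 0 = 0$)
$B{\left(F{\left(7 \right)} \right)} - V{\left(175,149 \right)} = 0 - 175 = -175$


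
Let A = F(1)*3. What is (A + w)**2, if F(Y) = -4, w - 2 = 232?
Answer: 49284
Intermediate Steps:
w = 234 (w = 2 + 232 = 234)
A = -12 (A = -4*3 = -12)
(A + w)**2 = (-12 + 234)**2 = 222**2 = 49284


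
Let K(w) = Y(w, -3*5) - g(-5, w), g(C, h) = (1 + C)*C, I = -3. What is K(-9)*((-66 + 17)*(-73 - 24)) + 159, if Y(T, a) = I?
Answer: -109160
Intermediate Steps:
Y(T, a) = -3
g(C, h) = C*(1 + C)
K(w) = -23 (K(w) = -3 - (-5)*(1 - 5) = -3 - (-5)*(-4) = -3 - 1*20 = -3 - 20 = -23)
K(-9)*((-66 + 17)*(-73 - 24)) + 159 = -23*(-66 + 17)*(-73 - 24) + 159 = -(-1127)*(-97) + 159 = -23*4753 + 159 = -109319 + 159 = -109160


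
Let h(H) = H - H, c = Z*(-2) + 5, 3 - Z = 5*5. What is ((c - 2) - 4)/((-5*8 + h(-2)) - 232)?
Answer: -43/272 ≈ -0.15809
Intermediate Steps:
Z = -22 (Z = 3 - 5*5 = 3 - 1*25 = 3 - 25 = -22)
c = 49 (c = -22*(-2) + 5 = 44 + 5 = 49)
h(H) = 0
((c - 2) - 4)/((-5*8 + h(-2)) - 232) = ((49 - 2) - 4)/((-5*8 + 0) - 232) = (47 - 4)/((-40 + 0) - 232) = 43/(-40 - 232) = 43/(-272) = 43*(-1/272) = -43/272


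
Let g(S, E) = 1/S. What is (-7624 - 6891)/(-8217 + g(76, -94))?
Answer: 1103140/624491 ≈ 1.7665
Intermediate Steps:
(-7624 - 6891)/(-8217 + g(76, -94)) = (-7624 - 6891)/(-8217 + 1/76) = -14515/(-8217 + 1/76) = -14515/(-624491/76) = -14515*(-76/624491) = 1103140/624491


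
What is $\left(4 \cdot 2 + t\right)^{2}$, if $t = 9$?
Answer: $289$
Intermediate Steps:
$\left(4 \cdot 2 + t\right)^{2} = \left(4 \cdot 2 + 9\right)^{2} = \left(8 + 9\right)^{2} = 17^{2} = 289$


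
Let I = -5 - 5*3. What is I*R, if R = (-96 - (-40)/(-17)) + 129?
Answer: -10420/17 ≈ -612.94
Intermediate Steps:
R = 521/17 (R = (-96 - (-40)*(-1)/17) + 129 = (-96 - 1*40/17) + 129 = (-96 - 40/17) + 129 = -1672/17 + 129 = 521/17 ≈ 30.647)
I = -20 (I = -5 - 15 = -20)
I*R = -20*521/17 = -10420/17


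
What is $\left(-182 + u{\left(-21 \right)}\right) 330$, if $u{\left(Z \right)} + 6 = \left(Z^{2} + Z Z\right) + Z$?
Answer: $222090$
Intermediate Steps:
$u{\left(Z \right)} = -6 + Z + 2 Z^{2}$ ($u{\left(Z \right)} = -6 + \left(\left(Z^{2} + Z Z\right) + Z\right) = -6 + \left(\left(Z^{2} + Z^{2}\right) + Z\right) = -6 + \left(2 Z^{2} + Z\right) = -6 + \left(Z + 2 Z^{2}\right) = -6 + Z + 2 Z^{2}$)
$\left(-182 + u{\left(-21 \right)}\right) 330 = \left(-182 - \left(27 - 882\right)\right) 330 = \left(-182 - -855\right) 330 = \left(-182 + 855\right) 330 = 673 \cdot 330 = 222090$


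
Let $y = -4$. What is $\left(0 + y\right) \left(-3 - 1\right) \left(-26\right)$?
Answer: $-416$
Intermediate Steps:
$\left(0 + y\right) \left(-3 - 1\right) \left(-26\right) = \left(0 - 4\right) \left(-3 - 1\right) \left(-26\right) = \left(-4\right) \left(-4\right) \left(-26\right) = 16 \left(-26\right) = -416$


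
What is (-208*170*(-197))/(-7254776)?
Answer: -870740/906847 ≈ -0.96018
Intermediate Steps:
(-208*170*(-197))/(-7254776) = -35360*(-197)*(-1/7254776) = 6965920*(-1/7254776) = -870740/906847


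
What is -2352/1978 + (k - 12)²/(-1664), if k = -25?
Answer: -3310805/1645696 ≈ -2.0118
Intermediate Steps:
-2352/1978 + (k - 12)²/(-1664) = -2352/1978 + (-25 - 12)²/(-1664) = -2352*1/1978 + (-37)²*(-1/1664) = -1176/989 + 1369*(-1/1664) = -1176/989 - 1369/1664 = -3310805/1645696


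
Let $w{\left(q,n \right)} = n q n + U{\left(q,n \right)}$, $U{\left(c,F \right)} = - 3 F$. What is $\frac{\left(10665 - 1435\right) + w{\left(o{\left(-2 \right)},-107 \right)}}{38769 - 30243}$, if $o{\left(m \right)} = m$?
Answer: $- \frac{4449}{2842} \approx -1.5654$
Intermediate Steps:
$w{\left(q,n \right)} = - 3 n + q n^{2}$ ($w{\left(q,n \right)} = n q n - 3 n = q n^{2} - 3 n = - 3 n + q n^{2}$)
$\frac{\left(10665 - 1435\right) + w{\left(o{\left(-2 \right)},-107 \right)}}{38769 - 30243} = \frac{\left(10665 - 1435\right) - 107 \left(-3 - -214\right)}{38769 - 30243} = \frac{\left(10665 - 1435\right) - 107 \left(-3 + 214\right)}{8526} = \left(9230 - 22577\right) \frac{1}{8526} = \left(-13347\right) \frac{1}{8526} = - \frac{4449}{2842}$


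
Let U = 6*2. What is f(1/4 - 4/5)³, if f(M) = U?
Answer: 1728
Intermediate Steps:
U = 12
f(M) = 12
f(1/4 - 4/5)³ = 12³ = 1728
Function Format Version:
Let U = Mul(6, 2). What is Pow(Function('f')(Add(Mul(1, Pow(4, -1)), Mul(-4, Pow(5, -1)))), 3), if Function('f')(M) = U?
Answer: 1728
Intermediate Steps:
U = 12
Function('f')(M) = 12
Pow(Function('f')(Add(Mul(1, Pow(4, -1)), Mul(-4, Pow(5, -1)))), 3) = Pow(12, 3) = 1728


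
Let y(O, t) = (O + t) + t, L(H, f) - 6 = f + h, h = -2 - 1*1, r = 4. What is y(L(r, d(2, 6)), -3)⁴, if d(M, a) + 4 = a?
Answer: 1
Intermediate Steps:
h = -3 (h = -2 - 1 = -3)
d(M, a) = -4 + a
L(H, f) = 3 + f (L(H, f) = 6 + (f - 3) = 6 + (-3 + f) = 3 + f)
y(O, t) = O + 2*t
y(L(r, d(2, 6)), -3)⁴ = ((3 + (-4 + 6)) + 2*(-3))⁴ = ((3 + 2) - 6)⁴ = (5 - 6)⁴ = (-1)⁴ = 1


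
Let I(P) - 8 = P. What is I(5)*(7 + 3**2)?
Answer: 208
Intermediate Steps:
I(P) = 8 + P
I(5)*(7 + 3**2) = (8 + 5)*(7 + 3**2) = 13*(7 + 9) = 13*16 = 208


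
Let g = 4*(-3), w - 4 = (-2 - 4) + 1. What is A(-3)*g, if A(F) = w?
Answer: 12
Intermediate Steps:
w = -1 (w = 4 + ((-2 - 4) + 1) = 4 + (-6 + 1) = 4 - 5 = -1)
A(F) = -1
g = -12
A(-3)*g = -1*(-12) = 12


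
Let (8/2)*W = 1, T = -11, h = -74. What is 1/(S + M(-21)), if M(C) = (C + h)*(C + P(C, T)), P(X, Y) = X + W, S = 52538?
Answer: 4/226017 ≈ 1.7698e-5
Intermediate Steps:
W = ¼ (W = (¼)*1 = ¼ ≈ 0.25000)
P(X, Y) = ¼ + X (P(X, Y) = X + ¼ = ¼ + X)
M(C) = (-74 + C)*(¼ + 2*C) (M(C) = (C - 74)*(C + (¼ + C)) = (-74 + C)*(¼ + 2*C))
1/(S + M(-21)) = 1/(52538 + (-37/2 + 2*(-21)² - 591/4*(-21))) = 1/(52538 + (-37/2 + 2*441 + 12411/4)) = 1/(52538 + (-37/2 + 882 + 12411/4)) = 1/(52538 + 15865/4) = 1/(226017/4) = 4/226017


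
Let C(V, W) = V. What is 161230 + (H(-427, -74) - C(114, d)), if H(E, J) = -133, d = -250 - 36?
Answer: 160983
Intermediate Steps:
d = -286
161230 + (H(-427, -74) - C(114, d)) = 161230 + (-133 - 1*114) = 161230 + (-133 - 114) = 161230 - 247 = 160983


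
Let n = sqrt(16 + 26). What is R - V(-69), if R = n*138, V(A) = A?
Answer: 69 + 138*sqrt(42) ≈ 963.34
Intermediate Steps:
n = sqrt(42) ≈ 6.4807
R = 138*sqrt(42) (R = sqrt(42)*138 = 138*sqrt(42) ≈ 894.34)
R - V(-69) = 138*sqrt(42) - 1*(-69) = 138*sqrt(42) + 69 = 69 + 138*sqrt(42)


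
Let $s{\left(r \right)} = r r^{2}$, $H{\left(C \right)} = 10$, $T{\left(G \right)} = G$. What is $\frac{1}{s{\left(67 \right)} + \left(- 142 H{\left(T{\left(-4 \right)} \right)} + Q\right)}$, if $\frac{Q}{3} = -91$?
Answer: $\frac{1}{299070} \approx 3.3437 \cdot 10^{-6}$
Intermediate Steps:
$Q = -273$ ($Q = 3 \left(-91\right) = -273$)
$s{\left(r \right)} = r^{3}$
$\frac{1}{s{\left(67 \right)} + \left(- 142 H{\left(T{\left(-4 \right)} \right)} + Q\right)} = \frac{1}{67^{3} - 1693} = \frac{1}{300763 - 1693} = \frac{1}{299070}$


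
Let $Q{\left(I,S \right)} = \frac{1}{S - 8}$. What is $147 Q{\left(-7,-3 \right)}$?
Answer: $- \frac{147}{11} \approx -13.364$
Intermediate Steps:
$Q{\left(I,S \right)} = \frac{1}{-8 + S}$
$147 Q{\left(-7,-3 \right)} = \frac{147}{-8 - 3} = \frac{147}{-11} = 147 \left(- \frac{1}{11}\right) = - \frac{147}{11}$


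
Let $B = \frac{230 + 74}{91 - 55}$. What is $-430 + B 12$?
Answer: $- \frac{986}{3} \approx -328.67$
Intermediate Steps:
$B = \frac{76}{9}$ ($B = \frac{304}{36} = 304 \cdot \frac{1}{36} = \frac{76}{9} \approx 8.4444$)
$-430 + B 12 = -430 + \frac{76}{9} \cdot 12 = -430 + \frac{304}{3} = - \frac{986}{3}$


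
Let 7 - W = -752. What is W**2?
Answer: 576081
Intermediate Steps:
W = 759 (W = 7 - 1*(-752) = 7 + 752 = 759)
W**2 = 759**2 = 576081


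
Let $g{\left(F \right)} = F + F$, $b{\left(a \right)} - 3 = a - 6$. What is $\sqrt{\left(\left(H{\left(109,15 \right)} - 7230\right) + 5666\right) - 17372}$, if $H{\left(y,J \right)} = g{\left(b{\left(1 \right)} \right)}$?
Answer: $2 i \sqrt{4735} \approx 137.62 i$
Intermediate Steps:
$b{\left(a \right)} = -3 + a$ ($b{\left(a \right)} = 3 + \left(a - 6\right) = 3 + \left(-6 + a\right) = -3 + a$)
$g{\left(F \right)} = 2 F$
$H{\left(y,J \right)} = -4$ ($H{\left(y,J \right)} = 2 \left(-3 + 1\right) = 2 \left(-2\right) = -4$)
$\sqrt{\left(\left(H{\left(109,15 \right)} - 7230\right) + 5666\right) - 17372} = \sqrt{\left(\left(-4 - 7230\right) + 5666\right) - 17372} = \sqrt{\left(-7234 + 5666\right) - 17372} = \sqrt{-1568 - 17372} = \sqrt{-18940} = 2 i \sqrt{4735}$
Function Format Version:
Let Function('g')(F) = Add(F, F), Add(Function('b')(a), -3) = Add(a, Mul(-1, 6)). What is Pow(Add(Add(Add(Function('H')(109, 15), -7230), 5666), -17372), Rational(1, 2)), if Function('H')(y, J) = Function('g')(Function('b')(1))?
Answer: Mul(2, I, Pow(4735, Rational(1, 2))) ≈ Mul(137.62, I)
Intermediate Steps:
Function('b')(a) = Add(-3, a) (Function('b')(a) = Add(3, Add(a, Mul(-1, 6))) = Add(3, Add(a, -6)) = Add(3, Add(-6, a)) = Add(-3, a))
Function('g')(F) = Mul(2, F)
Function('H')(y, J) = -4 (Function('H')(y, J) = Mul(2, Add(-3, 1)) = Mul(2, -2) = -4)
Pow(Add(Add(Add(Function('H')(109, 15), -7230), 5666), -17372), Rational(1, 2)) = Pow(Add(Add(Add(-4, -7230), 5666), -17372), Rational(1, 2)) = Pow(Add(Add(-7234, 5666), -17372), Rational(1, 2)) = Pow(Add(-1568, -17372), Rational(1, 2)) = Pow(-18940, Rational(1, 2)) = Mul(2, I, Pow(4735, Rational(1, 2)))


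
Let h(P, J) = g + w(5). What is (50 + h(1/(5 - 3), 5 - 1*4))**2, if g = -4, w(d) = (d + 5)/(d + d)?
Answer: 2209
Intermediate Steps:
w(d) = (5 + d)/(2*d) (w(d) = (5 + d)/((2*d)) = (5 + d)*(1/(2*d)) = (5 + d)/(2*d))
h(P, J) = -3 (h(P, J) = -4 + (1/2)*(5 + 5)/5 = -4 + (1/2)*(1/5)*10 = -4 + 1 = -3)
(50 + h(1/(5 - 3), 5 - 1*4))**2 = (50 - 3)**2 = 47**2 = 2209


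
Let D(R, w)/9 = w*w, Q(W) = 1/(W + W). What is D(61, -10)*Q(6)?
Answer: 75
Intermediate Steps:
Q(W) = 1/(2*W)
D(R, w) = 9*w² (D(R, w) = 9*(w*w) = 9*w²)
D(61, -10)*Q(6) = (9*(-10)²)*((½)/6) = (9*100)*((½)*(⅙)) = 900*(1/12) = 75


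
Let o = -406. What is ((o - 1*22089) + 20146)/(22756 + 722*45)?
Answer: -2349/55246 ≈ -0.042519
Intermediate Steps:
((o - 1*22089) + 20146)/(22756 + 722*45) = ((-406 - 1*22089) + 20146)/(22756 + 722*45) = ((-406 - 22089) + 20146)/(22756 + 32490) = (-22495 + 20146)/55246 = -2349*1/55246 = -2349/55246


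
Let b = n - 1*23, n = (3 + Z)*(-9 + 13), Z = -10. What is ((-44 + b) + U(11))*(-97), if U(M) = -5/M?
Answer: 101850/11 ≈ 9259.1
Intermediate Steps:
n = -28 (n = (3 - 10)*(-9 + 13) = -7*4 = -28)
b = -51 (b = -28 - 1*23 = -28 - 23 = -51)
((-44 + b) + U(11))*(-97) = ((-44 - 51) - 5/11)*(-97) = (-95 - 5*1/11)*(-97) = (-95 - 5/11)*(-97) = -1050/11*(-97) = 101850/11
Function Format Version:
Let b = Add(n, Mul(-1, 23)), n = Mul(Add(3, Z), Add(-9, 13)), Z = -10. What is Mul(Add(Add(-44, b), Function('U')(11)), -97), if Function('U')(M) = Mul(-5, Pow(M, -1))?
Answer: Rational(101850, 11) ≈ 9259.1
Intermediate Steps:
n = -28 (n = Mul(Add(3, -10), Add(-9, 13)) = Mul(-7, 4) = -28)
b = -51 (b = Add(-28, Mul(-1, 23)) = Add(-28, -23) = -51)
Mul(Add(Add(-44, b), Function('U')(11)), -97) = Mul(Add(Add(-44, -51), Mul(-5, Pow(11, -1))), -97) = Mul(Add(-95, Mul(-5, Rational(1, 11))), -97) = Mul(Add(-95, Rational(-5, 11)), -97) = Mul(Rational(-1050, 11), -97) = Rational(101850, 11)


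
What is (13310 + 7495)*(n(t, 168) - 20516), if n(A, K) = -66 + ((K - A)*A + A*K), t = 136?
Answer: 137687490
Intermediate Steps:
n(A, K) = -66 + A*K + A*(K - A) (n(A, K) = -66 + (A*(K - A) + A*K) = -66 + (A*K + A*(K - A)) = -66 + A*K + A*(K - A))
(13310 + 7495)*(n(t, 168) - 20516) = (13310 + 7495)*((-66 - 1*136² + 2*136*168) - 20516) = 20805*((-66 - 1*18496 + 45696) - 20516) = 20805*((-66 - 18496 + 45696) - 20516) = 20805*(27134 - 20516) = 20805*6618 = 137687490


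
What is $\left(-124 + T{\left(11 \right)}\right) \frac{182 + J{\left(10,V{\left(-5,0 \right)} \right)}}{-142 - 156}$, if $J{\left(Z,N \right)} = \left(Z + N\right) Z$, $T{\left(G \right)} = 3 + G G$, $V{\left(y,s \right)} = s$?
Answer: $0$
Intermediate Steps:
$T{\left(G \right)} = 3 + G^{2}$
$J{\left(Z,N \right)} = Z \left(N + Z\right)$ ($J{\left(Z,N \right)} = \left(N + Z\right) Z = Z \left(N + Z\right)$)
$\left(-124 + T{\left(11 \right)}\right) \frac{182 + J{\left(10,V{\left(-5,0 \right)} \right)}}{-142 - 156} = \left(-124 + \left(3 + 11^{2}\right)\right) \frac{182 + 10 \left(0 + 10\right)}{-142 - 156} = \left(-124 + \left(3 + 121\right)\right) \frac{182 + 10 \cdot 10}{-298} = \left(-124 + 124\right) \left(182 + 100\right) \left(- \frac{1}{298}\right) = 0 \cdot 282 \left(- \frac{1}{298}\right) = 0 \left(- \frac{141}{149}\right) = 0$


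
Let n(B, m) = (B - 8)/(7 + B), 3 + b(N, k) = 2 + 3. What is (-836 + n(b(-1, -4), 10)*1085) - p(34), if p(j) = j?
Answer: -4780/3 ≈ -1593.3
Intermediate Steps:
b(N, k) = 2 (b(N, k) = -3 + (2 + 3) = -3 + 5 = 2)
n(B, m) = (-8 + B)/(7 + B)
(-836 + n(b(-1, -4), 10)*1085) - p(34) = (-836 + ((-8 + 2)/(7 + 2))*1085) - 1*34 = (-836 + (-6/9)*1085) - 34 = (-836 + ((⅑)*(-6))*1085) - 34 = (-836 - ⅔*1085) - 34 = (-836 - 2170/3) - 34 = -4678/3 - 34 = -4780/3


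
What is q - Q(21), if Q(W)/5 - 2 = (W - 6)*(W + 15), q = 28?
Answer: -2682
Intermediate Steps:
Q(W) = 10 + 5*(-6 + W)*(15 + W) (Q(W) = 10 + 5*((W - 6)*(W + 15)) = 10 + 5*((-6 + W)*(15 + W)) = 10 + 5*(-6 + W)*(15 + W))
q - Q(21) = 28 - (-440 + 5*21² + 45*21) = 28 - (-440 + 5*441 + 945) = 28 - (-440 + 2205 + 945) = 28 - 1*2710 = 28 - 2710 = -2682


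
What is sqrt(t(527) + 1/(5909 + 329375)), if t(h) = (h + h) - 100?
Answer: sqrt(26811063600277)/167642 ≈ 30.887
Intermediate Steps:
t(h) = -100 + 2*h (t(h) = 2*h - 100 = -100 + 2*h)
sqrt(t(527) + 1/(5909 + 329375)) = sqrt((-100 + 2*527) + 1/(5909 + 329375)) = sqrt((-100 + 1054) + 1/335284) = sqrt(954 + 1/335284) = sqrt(319860937/335284) = sqrt(26811063600277)/167642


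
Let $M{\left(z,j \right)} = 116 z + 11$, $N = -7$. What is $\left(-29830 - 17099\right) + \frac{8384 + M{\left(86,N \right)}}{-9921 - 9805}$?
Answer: $- \frac{925739825}{19726} \approx -46930.0$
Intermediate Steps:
$M{\left(z,j \right)} = 11 + 116 z$
$\left(-29830 - 17099\right) + \frac{8384 + M{\left(86,N \right)}}{-9921 - 9805} = \left(-29830 - 17099\right) + \frac{8384 + \left(11 + 116 \cdot 86\right)}{-9921 - 9805} = -46929 + \frac{8384 + \left(11 + 9976\right)}{-19726} = -46929 + \left(8384 + 9987\right) \left(- \frac{1}{19726}\right) = -46929 + 18371 \left(- \frac{1}{19726}\right) = -46929 - \frac{18371}{19726} = - \frac{925739825}{19726}$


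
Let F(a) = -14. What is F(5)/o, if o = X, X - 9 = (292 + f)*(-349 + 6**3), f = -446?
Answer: -14/20491 ≈ -0.00068323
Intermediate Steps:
X = 20491 (X = 9 + (292 - 446)*(-349 + 6**3) = 9 - 154*(-349 + 216) = 9 - 154*(-133) = 9 + 20482 = 20491)
o = 20491
F(5)/o = -14/20491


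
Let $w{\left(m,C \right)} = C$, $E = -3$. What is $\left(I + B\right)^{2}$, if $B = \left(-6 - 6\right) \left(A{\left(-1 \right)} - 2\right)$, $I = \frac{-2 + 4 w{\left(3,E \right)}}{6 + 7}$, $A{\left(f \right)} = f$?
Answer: $\frac{206116}{169} \approx 1219.6$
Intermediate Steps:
$I = - \frac{14}{13}$ ($I = \frac{-2 + 4 \left(-3\right)}{6 + 7} = \frac{-2 - 12}{13} = \left(-14\right) \frac{1}{13} = - \frac{14}{13} \approx -1.0769$)
$B = 36$ ($B = \left(-6 - 6\right) \left(-1 - 2\right) = \left(-12\right) \left(-3\right) = 36$)
$\left(I + B\right)^{2} = \left(- \frac{14}{13} + 36\right)^{2} = \left(\frac{454}{13}\right)^{2} = \frac{206116}{169}$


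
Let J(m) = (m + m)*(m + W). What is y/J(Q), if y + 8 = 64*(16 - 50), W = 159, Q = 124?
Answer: -273/8773 ≈ -0.031118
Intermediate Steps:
y = -2184 (y = -8 + 64*(16 - 50) = -8 + 64*(-34) = -8 - 2176 = -2184)
J(m) = 2*m*(159 + m) (J(m) = (m + m)*(m + 159) = (2*m)*(159 + m) = 2*m*(159 + m))
y/J(Q) = -2184*1/(248*(159 + 124)) = -2184/(2*124*283) = -2184/70184 = -2184*1/70184 = -273/8773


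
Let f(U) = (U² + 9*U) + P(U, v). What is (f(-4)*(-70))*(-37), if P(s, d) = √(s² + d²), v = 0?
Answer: -41440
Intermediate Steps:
P(s, d) = √(d² + s²)
f(U) = U² + √(U²) + 9*U (f(U) = (U² + 9*U) + √(0² + U²) = (U² + 9*U) + √(0 + U²) = (U² + 9*U) + √(U²) = U² + √(U²) + 9*U)
(f(-4)*(-70))*(-37) = (((-4)² + √((-4)²) + 9*(-4))*(-70))*(-37) = ((16 + √16 - 36)*(-70))*(-37) = ((16 + 4 - 36)*(-70))*(-37) = -16*(-70)*(-37) = 1120*(-37) = -41440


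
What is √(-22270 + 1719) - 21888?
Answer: -21888 + I*√20551 ≈ -21888.0 + 143.36*I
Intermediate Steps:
√(-22270 + 1719) - 21888 = √(-20551) - 21888 = I*√20551 - 21888 = -21888 + I*√20551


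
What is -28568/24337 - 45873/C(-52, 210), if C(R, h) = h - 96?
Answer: -373222651/924806 ≈ -403.57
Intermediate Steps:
C(R, h) = -96 + h
-28568/24337 - 45873/C(-52, 210) = -28568/24337 - 45873/(-96 + 210) = -28568*1/24337 - 45873/114 = -28568/24337 - 45873*1/114 = -28568/24337 - 15291/38 = -373222651/924806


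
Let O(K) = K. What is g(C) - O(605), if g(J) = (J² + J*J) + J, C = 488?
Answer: 476171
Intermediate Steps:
g(J) = J + 2*J² (g(J) = (J² + J²) + J = 2*J² + J = J + 2*J²)
g(C) - O(605) = 488*(1 + 2*488) - 1*605 = 488*(1 + 976) - 605 = 488*977 - 605 = 476776 - 605 = 476171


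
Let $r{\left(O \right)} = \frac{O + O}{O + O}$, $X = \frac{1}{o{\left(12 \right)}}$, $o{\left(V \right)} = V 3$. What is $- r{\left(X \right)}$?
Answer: $-1$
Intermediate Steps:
$o{\left(V \right)} = 3 V$
$X = \frac{1}{36}$ ($X = \frac{1}{3 \cdot 12} = \frac{1}{36} \approx 0.027778$)
$r{\left(O \right)} = 1$ ($r{\left(O \right)} = \frac{2 O}{2 O} = 2 O \frac{1}{2 O} = 1$)
$- r{\left(X \right)} = \left(-1\right) 1 = -1$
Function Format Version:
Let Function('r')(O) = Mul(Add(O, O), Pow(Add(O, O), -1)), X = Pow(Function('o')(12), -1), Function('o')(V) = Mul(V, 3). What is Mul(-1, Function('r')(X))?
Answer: -1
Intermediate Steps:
Function('o')(V) = Mul(3, V)
X = Rational(1, 36) (X = Pow(Mul(3, 12), -1) = Pow(36, -1) = Rational(1, 36) ≈ 0.027778)
Function('r')(O) = 1 (Function('r')(O) = Mul(Mul(2, O), Pow(Mul(2, O), -1)) = Mul(Mul(2, O), Mul(Rational(1, 2), Pow(O, -1))) = 1)
Mul(-1, Function('r')(X)) = Mul(-1, 1) = -1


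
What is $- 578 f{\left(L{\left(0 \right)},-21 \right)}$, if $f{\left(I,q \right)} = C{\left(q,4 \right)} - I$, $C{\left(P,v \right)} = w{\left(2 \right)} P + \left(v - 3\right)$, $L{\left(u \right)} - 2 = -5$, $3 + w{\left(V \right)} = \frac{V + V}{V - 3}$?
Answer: $-87278$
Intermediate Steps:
$w{\left(V \right)} = -3 + \frac{2 V}{-3 + V}$ ($w{\left(V \right)} = -3 + \frac{V + V}{V - 3} = -3 + \frac{2 V}{-3 + V}$)
$L{\left(u \right)} = -3$ ($L{\left(u \right)} = 2 - 5 = -3$)
$C{\left(P,v \right)} = -3 + v - 7 P$ ($C{\left(P,v \right)} = \frac{9 - 2}{-3 + 2} P + \left(v - 3\right) = \frac{9 - 2}{-1} P + \left(v - 3\right) = \left(-1\right) 7 P + \left(-3 + v\right) = - 7 P + \left(-3 + v\right) = -3 + v - 7 P$)
$f{\left(I,q \right)} = 1 - I - 7 q$ ($f{\left(I,q \right)} = \left(-3 + 4 - 7 q\right) - I = \left(1 - 7 q\right) - I = 1 - I - 7 q$)
$- 578 f{\left(L{\left(0 \right)},-21 \right)} = - 578 \left(1 - -3 - -147\right) = - 578 \left(1 + 3 + 147\right) = \left(-578\right) 151 = -87278$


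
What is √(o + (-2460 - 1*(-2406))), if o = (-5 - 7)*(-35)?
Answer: √366 ≈ 19.131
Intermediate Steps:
o = 420 (o = -12*(-35) = 420)
√(o + (-2460 - 1*(-2406))) = √(420 + (-2460 - 1*(-2406))) = √(420 + (-2460 + 2406)) = √(420 - 54) = √366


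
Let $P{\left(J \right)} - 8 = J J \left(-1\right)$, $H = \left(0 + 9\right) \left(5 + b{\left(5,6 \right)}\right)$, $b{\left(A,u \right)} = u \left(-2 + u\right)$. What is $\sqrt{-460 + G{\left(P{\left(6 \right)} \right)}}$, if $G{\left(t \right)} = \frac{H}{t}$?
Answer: $\frac{i \sqrt{91987}}{14} \approx 21.664 i$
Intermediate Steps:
$H = 261$ ($H = \left(0 + 9\right) \left(5 + 6 \left(-2 + 6\right)\right) = 9 \left(5 + 6 \cdot 4\right) = 9 \left(5 + 24\right) = 9 \cdot 29 = 261$)
$P{\left(J \right)} = 8 - J^{2}$ ($P{\left(J \right)} = 8 + J J \left(-1\right) = 8 + J^{2} \left(-1\right) = 8 - J^{2}$)
$G{\left(t \right)} = \frac{261}{t}$
$\sqrt{-460 + G{\left(P{\left(6 \right)} \right)}} = \sqrt{-460 + \frac{261}{8 - 6^{2}}} = \sqrt{-460 + \frac{261}{8 - 36}} = \sqrt{-460 + \frac{261}{-28}} = \sqrt{-460 + 261 \left(- \frac{1}{28}\right)} = \sqrt{-460 - \frac{261}{28}} = \sqrt{- \frac{13141}{28}} = \frac{i \sqrt{91987}}{14}$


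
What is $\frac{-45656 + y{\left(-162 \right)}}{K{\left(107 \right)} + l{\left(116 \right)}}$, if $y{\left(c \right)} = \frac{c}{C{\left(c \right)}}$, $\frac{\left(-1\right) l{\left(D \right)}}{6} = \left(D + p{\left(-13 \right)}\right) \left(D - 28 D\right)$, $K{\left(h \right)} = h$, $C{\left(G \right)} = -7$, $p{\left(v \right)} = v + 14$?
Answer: $- \frac{319430}{15391397} \approx -0.020754$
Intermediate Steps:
$p{\left(v \right)} = 14 + v$
$l{\left(D \right)} = 162 D \left(1 + D\right)$ ($l{\left(D \right)} = - 6 \left(D + \left(14 - 13\right)\right) \left(D - 28 D\right) = - 6 \left(D + 1\right) \left(- 27 D\right) = - 6 \left(1 + D\right) \left(- 27 D\right) = - 6 \left(- 27 D \left(1 + D\right)\right) = 162 D \left(1 + D\right)$)
$y{\left(c \right)} = - \frac{c}{7}$ ($y{\left(c \right)} = \frac{c}{-7} = c \left(- \frac{1}{7}\right) = - \frac{c}{7}$)
$\frac{-45656 + y{\left(-162 \right)}}{K{\left(107 \right)} + l{\left(116 \right)}} = \frac{-45656 - - \frac{162}{7}}{107 + 162 \cdot 116 \left(1 + 116\right)} = \frac{-45656 + \frac{162}{7}}{107 + 162 \cdot 116 \cdot 117} = - \frac{319430}{7 \left(107 + 2198664\right)} = - \frac{319430}{7 \cdot 2198771} = \left(- \frac{319430}{7}\right) \frac{1}{2198771} = - \frac{319430}{15391397}$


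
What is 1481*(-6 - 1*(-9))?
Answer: 4443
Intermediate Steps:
1481*(-6 - 1*(-9)) = 1481*(-6 + 9) = 1481*3 = 4443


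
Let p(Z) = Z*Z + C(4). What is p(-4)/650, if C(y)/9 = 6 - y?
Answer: 17/325 ≈ 0.052308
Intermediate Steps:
C(y) = 54 - 9*y (C(y) = 9*(6 - y) = 54 - 9*y)
p(Z) = 18 + Z**2 (p(Z) = Z*Z + (54 - 9*4) = Z**2 + (54 - 36) = Z**2 + 18 = 18 + Z**2)
p(-4)/650 = (18 + (-4)**2)/650 = (18 + 16)*(1/650) = 34*(1/650) = 17/325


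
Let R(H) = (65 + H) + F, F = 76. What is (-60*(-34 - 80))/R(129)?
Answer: 76/3 ≈ 25.333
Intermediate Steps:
R(H) = 141 + H (R(H) = (65 + H) + 76 = 141 + H)
(-60*(-34 - 80))/R(129) = (-60*(-34 - 80))/(141 + 129) = -60*(-114)/270 = 6840*(1/270) = 76/3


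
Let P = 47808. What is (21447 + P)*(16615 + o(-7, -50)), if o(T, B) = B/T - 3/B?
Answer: 80581946121/70 ≈ 1.1512e+9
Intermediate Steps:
o(T, B) = -3/B + B/T
(21447 + P)*(16615 + o(-7, -50)) = (21447 + 47808)*(16615 + (-3/(-50) - 50/(-7))) = 69255*(16615 + (-3*(-1/50) - 50*(-⅐))) = 69255*(16615 + (3/50 + 50/7)) = 69255*(16615 + 2521/350) = 69255*(5817771/350) = 80581946121/70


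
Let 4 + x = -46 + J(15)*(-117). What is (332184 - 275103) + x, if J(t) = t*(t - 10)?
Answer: 48256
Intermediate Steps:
J(t) = t*(-10 + t)
x = -8825 (x = -4 + (-46 + (15*(-10 + 15))*(-117)) = -4 + (-46 + (15*5)*(-117)) = -4 + (-46 + 75*(-117)) = -4 + (-46 - 8775) = -4 - 8821 = -8825)
(332184 - 275103) + x = (332184 - 275103) - 8825 = 57081 - 8825 = 48256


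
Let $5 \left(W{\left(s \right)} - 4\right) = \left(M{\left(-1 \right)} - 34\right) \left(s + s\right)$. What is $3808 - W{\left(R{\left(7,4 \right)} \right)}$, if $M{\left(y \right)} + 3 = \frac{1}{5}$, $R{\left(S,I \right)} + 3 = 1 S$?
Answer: $\frac{96572}{25} \approx 3862.9$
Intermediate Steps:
$R{\left(S,I \right)} = -3 + S$ ($R{\left(S,I \right)} = -3 + 1 S = -3 + S$)
$M{\left(y \right)} = - \frac{14}{5}$ ($M{\left(y \right)} = -3 + \frac{1}{5} = - \frac{14}{5}$)
$W{\left(s \right)} = 4 - \frac{368 s}{25}$ ($W{\left(s \right)} = 4 + \frac{\left(- \frac{14}{5} - 34\right) \left(s + s\right)}{5} = 4 + \frac{\left(- \frac{184}{5}\right) 2 s}{5} = 4 + \frac{\left(- \frac{368}{5}\right) s}{5} = 4 - \frac{368 s}{25}$)
$3808 - W{\left(R{\left(7,4 \right)} \right)} = 3808 - \left(4 - \frac{368 \left(-3 + 7\right)}{25}\right) = 3808 - \left(4 - \frac{1472}{25}\right) = 3808 - - \frac{1372}{25} = 3808 + \frac{1372}{25} = \frac{96572}{25}$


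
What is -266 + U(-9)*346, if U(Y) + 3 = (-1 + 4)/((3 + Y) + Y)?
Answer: -6866/5 ≈ -1373.2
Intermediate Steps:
U(Y) = -3 + 3/(3 + 2*Y) (U(Y) = -3 + (-1 + 4)/((3 + Y) + Y) = -3 + 3/(3 + 2*Y))
-266 + U(-9)*346 = -266 + (6*(-1 - 1*(-9))/(3 + 2*(-9)))*346 = -266 + (6*(-1 + 9)/(3 - 18))*346 = -266 + (6*8/(-15))*346 = -266 + (6*(-1/15)*8)*346 = -266 - 16/5*346 = -266 - 5536/5 = -6866/5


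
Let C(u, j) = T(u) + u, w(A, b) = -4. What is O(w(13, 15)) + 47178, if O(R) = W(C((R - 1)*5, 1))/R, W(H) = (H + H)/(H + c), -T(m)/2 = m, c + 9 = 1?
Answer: 1604027/34 ≈ 47177.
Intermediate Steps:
c = -8 (c = -9 + 1 = -8)
T(m) = -2*m
C(u, j) = -u (C(u, j) = -2*u + u = -u)
W(H) = 2*H/(-8 + H) (W(H) = (H + H)/(H - 8) = (2*H)/(-8 + H) = 2*H/(-8 + H))
O(R) = 2*(5 - 5*R)/(R*(-3 - 5*R)) (O(R) = (2*(-(R - 1)*5)/(-8 - (R - 1)*5))/R = (2*(-(-1 + R)*5)/(-8 - (-1 + R)*5))/R = (2*(-(-5 + 5*R))/(-8 - (-5 + 5*R)))/R = (2*(5 - 5*R)/(-8 + (5 - 5*R)))/R = (2*(5 - 5*R)/(-3 - 5*R))/R = 2*(5 - 5*R)/(R*(-3 - 5*R)))
O(w(13, 15)) + 47178 = 10*(-1 - 4)/(-4*(3 + 5*(-4))) + 47178 = 10*(-¼)*(-5)/(3 - 20) + 47178 = 10*(-¼)*(-5)/(-17) + 47178 = 10*(-¼)*(-1/17)*(-5) + 47178 = -25/34 + 47178 = 1604027/34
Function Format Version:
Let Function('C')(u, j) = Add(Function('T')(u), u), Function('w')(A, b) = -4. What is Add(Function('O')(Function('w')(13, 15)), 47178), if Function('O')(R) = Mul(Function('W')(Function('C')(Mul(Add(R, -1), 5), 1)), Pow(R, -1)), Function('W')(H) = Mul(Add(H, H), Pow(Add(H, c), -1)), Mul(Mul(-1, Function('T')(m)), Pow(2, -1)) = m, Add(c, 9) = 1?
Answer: Rational(1604027, 34) ≈ 47177.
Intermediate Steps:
c = -8 (c = Add(-9, 1) = -8)
Function('T')(m) = Mul(-2, m)
Function('C')(u, j) = Mul(-1, u) (Function('C')(u, j) = Add(Mul(-2, u), u) = Mul(-1, u))
Function('W')(H) = Mul(2, H, Pow(Add(-8, H), -1)) (Function('W')(H) = Mul(Add(H, H), Pow(Add(H, -8), -1)) = Mul(Mul(2, H), Pow(Add(-8, H), -1)) = Mul(2, H, Pow(Add(-8, H), -1)))
Function('O')(R) = Mul(2, Pow(R, -1), Pow(Add(-3, Mul(-5, R)), -1), Add(5, Mul(-5, R))) (Function('O')(R) = Mul(Mul(2, Mul(-1, Mul(Add(R, -1), 5)), Pow(Add(-8, Mul(-1, Mul(Add(R, -1), 5))), -1)), Pow(R, -1)) = Mul(Mul(2, Mul(-1, Mul(Add(-1, R), 5)), Pow(Add(-8, Mul(-1, Mul(Add(-1, R), 5))), -1)), Pow(R, -1)) = Mul(Mul(2, Mul(-1, Add(-5, Mul(5, R))), Pow(Add(-8, Mul(-1, Add(-5, Mul(5, R)))), -1)), Pow(R, -1)) = Mul(Mul(2, Add(5, Mul(-5, R)), Pow(Add(-8, Add(5, Mul(-5, R))), -1)), Pow(R, -1)) = Mul(Mul(2, Add(5, Mul(-5, R)), Pow(Add(-3, Mul(-5, R)), -1)), Pow(R, -1)) = Mul(Mul(2, Pow(Add(-3, Mul(-5, R)), -1), Add(5, Mul(-5, R))), Pow(R, -1)) = Mul(2, Pow(R, -1), Pow(Add(-3, Mul(-5, R)), -1), Add(5, Mul(-5, R))))
Add(Function('O')(Function('w')(13, 15)), 47178) = Add(Mul(10, Pow(-4, -1), Pow(Add(3, Mul(5, -4)), -1), Add(-1, -4)), 47178) = Add(Mul(10, Rational(-1, 4), Pow(Add(3, -20), -1), -5), 47178) = Add(Mul(10, Rational(-1, 4), Pow(-17, -1), -5), 47178) = Add(Mul(10, Rational(-1, 4), Rational(-1, 17), -5), 47178) = Add(Rational(-25, 34), 47178) = Rational(1604027, 34)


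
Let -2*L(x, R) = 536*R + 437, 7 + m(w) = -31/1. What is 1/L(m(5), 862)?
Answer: -2/462469 ≈ -4.3246e-6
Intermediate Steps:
m(w) = -38 (m(w) = -7 - 31/1 = -7 - 31*1 = -7 - 31 = -38)
L(x, R) = -437/2 - 268*R (L(x, R) = -(536*R + 437)/2 = -(437 + 536*R)/2 = -437/2 - 268*R)
1/L(m(5), 862) = 1/(-437/2 - 268*862) = 1/(-437/2 - 231016) = 1/(-462469/2) = -2/462469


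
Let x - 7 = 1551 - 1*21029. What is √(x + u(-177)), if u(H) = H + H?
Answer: 5*I*√793 ≈ 140.8*I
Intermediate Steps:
x = -19471 (x = 7 + (1551 - 1*21029) = 7 + (1551 - 21029) = 7 - 19478 = -19471)
u(H) = 2*H
√(x + u(-177)) = √(-19471 + 2*(-177)) = √(-19471 - 354) = √(-19825) = 5*I*√793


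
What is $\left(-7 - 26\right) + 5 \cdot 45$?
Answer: $192$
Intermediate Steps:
$\left(-7 - 26\right) + 5 \cdot 45 = \left(-7 - 26\right) + 225 = -33 + 225 = 192$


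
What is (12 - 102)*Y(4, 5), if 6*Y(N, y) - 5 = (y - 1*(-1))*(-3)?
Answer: 195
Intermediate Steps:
Y(N, y) = ⅓ - y/2 (Y(N, y) = ⅚ + ((y - 1*(-1))*(-3))/6 = ⅚ + ((y + 1)*(-3))/6 = ⅚ + ((1 + y)*(-3))/6 = ⅚ + (-3 - 3*y)/6 = ⅚ + (-½ - y/2) = ⅓ - y/2)
(12 - 102)*Y(4, 5) = (12 - 102)*(⅓ - ½*5) = -90*(⅓ - 5/2) = -90*(-13/6) = 195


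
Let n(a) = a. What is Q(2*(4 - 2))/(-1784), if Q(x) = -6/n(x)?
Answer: 3/3568 ≈ 0.00084081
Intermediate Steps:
Q(x) = -6/x
Q(2*(4 - 2))/(-1784) = -6*1/(2*(4 - 2))/(-1784) = -6/(2*2)*(-1/1784) = -6/4*(-1/1784) = -6*¼*(-1/1784) = -3/2*(-1/1784) = 3/3568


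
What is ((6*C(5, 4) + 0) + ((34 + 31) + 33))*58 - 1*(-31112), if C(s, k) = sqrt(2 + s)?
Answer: 36796 + 348*sqrt(7) ≈ 37717.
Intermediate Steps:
((6*C(5, 4) + 0) + ((34 + 31) + 33))*58 - 1*(-31112) = ((6*sqrt(2 + 5) + 0) + ((34 + 31) + 33))*58 - 1*(-31112) = ((6*sqrt(7) + 0) + (65 + 33))*58 + 31112 = (6*sqrt(7) + 98)*58 + 31112 = (98 + 6*sqrt(7))*58 + 31112 = (5684 + 348*sqrt(7)) + 31112 = 36796 + 348*sqrt(7)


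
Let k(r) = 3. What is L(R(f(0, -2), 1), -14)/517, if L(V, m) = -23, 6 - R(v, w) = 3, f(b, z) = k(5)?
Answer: -23/517 ≈ -0.044487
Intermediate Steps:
f(b, z) = 3
R(v, w) = 3 (R(v, w) = 6 - 1*3 = 6 - 3 = 3)
L(R(f(0, -2), 1), -14)/517 = -23/517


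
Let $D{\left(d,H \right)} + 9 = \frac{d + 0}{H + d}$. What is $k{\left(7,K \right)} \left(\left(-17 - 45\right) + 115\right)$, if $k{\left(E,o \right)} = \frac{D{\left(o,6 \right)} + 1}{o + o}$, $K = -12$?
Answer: $\frac{53}{4} \approx 13.25$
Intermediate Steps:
$D{\left(d,H \right)} = -9 + \frac{d}{H + d}$ ($D{\left(d,H \right)} = -9 + \frac{d + 0}{H + d} = -9 + \frac{d}{H + d}$)
$k{\left(E,o \right)} = \frac{1 + \frac{-54 - 8 o}{6 + o}}{2 o}$ ($k{\left(E,o \right)} = \frac{\frac{\left(-9\right) 6 - 8 o}{6 + o} + 1}{o + o} = \frac{\frac{-54 - 8 o}{6 + o} + 1}{2 o} = \left(1 + \frac{-54 - 8 o}{6 + o}\right) \frac{1}{2 o} = \frac{1 + \frac{-54 - 8 o}{6 + o}}{2 o}$)
$k{\left(7,K \right)} \left(\left(-17 - 45\right) + 115\right) = \frac{-48 - -84}{2 \left(-12\right) \left(6 - 12\right)} \left(\left(-17 - 45\right) + 115\right) = \frac{1}{2} \left(- \frac{1}{12}\right) \frac{1}{-6} \left(-48 + 84\right) \left(\left(-17 - 45\right) + 115\right) = \frac{1}{2} \left(- \frac{1}{12}\right) \left(- \frac{1}{6}\right) 36 \left(-62 + 115\right) = \frac{1}{4} \cdot 53 = \frac{53}{4}$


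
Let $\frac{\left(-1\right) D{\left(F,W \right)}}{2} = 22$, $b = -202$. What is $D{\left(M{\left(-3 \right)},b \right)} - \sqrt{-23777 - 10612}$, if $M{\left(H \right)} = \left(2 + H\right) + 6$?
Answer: $-44 - 3 i \sqrt{3821} \approx -44.0 - 185.44 i$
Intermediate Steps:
$M{\left(H \right)} = 8 + H$
$D{\left(F,W \right)} = -44$ ($D{\left(F,W \right)} = \left(-2\right) 22 = -44$)
$D{\left(M{\left(-3 \right)},b \right)} - \sqrt{-23777 - 10612} = -44 - \sqrt{-23777 - 10612} = -44 - \sqrt{-34389} = -44 - 3 i \sqrt{3821}$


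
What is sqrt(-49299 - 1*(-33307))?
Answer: 2*I*sqrt(3998) ≈ 126.46*I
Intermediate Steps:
sqrt(-49299 - 1*(-33307)) = sqrt(-49299 + 33307) = sqrt(-15992) = 2*I*sqrt(3998)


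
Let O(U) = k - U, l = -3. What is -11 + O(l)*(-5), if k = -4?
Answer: -6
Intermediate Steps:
O(U) = -4 - U
-11 + O(l)*(-5) = -11 + (-4 - 1*(-3))*(-5) = -11 + (-4 + 3)*(-5) = -11 - 1*(-5) = -11 + 5 = -6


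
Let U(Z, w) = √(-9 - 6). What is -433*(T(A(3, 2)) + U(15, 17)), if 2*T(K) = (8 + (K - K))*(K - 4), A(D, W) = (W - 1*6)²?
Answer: -20784 - 433*I*√15 ≈ -20784.0 - 1677.0*I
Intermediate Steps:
U(Z, w) = I*√15 (U(Z, w) = √(-15) = I*√15)
A(D, W) = (-6 + W)² (A(D, W) = (W - 6)² = (-6 + W)²)
T(K) = -16 + 4*K (T(K) = ((8 + (K - K))*(K - 4))/2 = ((8 + 0)*(-4 + K))/2 = (8*(-4 + K))/2 = (-32 + 8*K)/2 = -16 + 4*K)
-433*(T(A(3, 2)) + U(15, 17)) = -433*((-16 + 4*(-6 + 2)²) + I*√15) = -433*((-16 + 4*(-4)²) + I*√15) = -433*((-16 + 4*16) + I*√15) = -433*((-16 + 64) + I*√15) = -433*(48 + I*√15) = -20784 - 433*I*√15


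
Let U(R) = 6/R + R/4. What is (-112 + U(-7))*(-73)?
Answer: 234257/28 ≈ 8366.3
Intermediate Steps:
U(R) = 6/R + R/4 (U(R) = 6/R + R*(1/4) = 6/R + R/4)
(-112 + U(-7))*(-73) = (-112 + (6/(-7) + (1/4)*(-7)))*(-73) = (-112 + (6*(-1/7) - 7/4))*(-73) = (-112 + (-6/7 - 7/4))*(-73) = (-112 - 73/28)*(-73) = -3209/28*(-73) = 234257/28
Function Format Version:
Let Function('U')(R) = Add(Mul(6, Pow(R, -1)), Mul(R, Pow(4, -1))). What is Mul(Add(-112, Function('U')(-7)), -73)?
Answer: Rational(234257, 28) ≈ 8366.3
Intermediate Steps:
Function('U')(R) = Add(Mul(6, Pow(R, -1)), Mul(Rational(1, 4), R)) (Function('U')(R) = Add(Mul(6, Pow(R, -1)), Mul(R, Rational(1, 4))) = Add(Mul(6, Pow(R, -1)), Mul(Rational(1, 4), R)))
Mul(Add(-112, Function('U')(-7)), -73) = Mul(Add(-112, Add(Mul(6, Pow(-7, -1)), Mul(Rational(1, 4), -7))), -73) = Mul(Add(-112, Add(Mul(6, Rational(-1, 7)), Rational(-7, 4))), -73) = Mul(Add(-112, Add(Rational(-6, 7), Rational(-7, 4))), -73) = Mul(Add(-112, Rational(-73, 28)), -73) = Mul(Rational(-3209, 28), -73) = Rational(234257, 28)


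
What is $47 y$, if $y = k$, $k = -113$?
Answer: $-5311$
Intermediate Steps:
$y = -113$
$47 y = 47 \left(-113\right) = -5311$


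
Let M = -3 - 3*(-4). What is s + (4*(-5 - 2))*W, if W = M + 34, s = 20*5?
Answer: -1104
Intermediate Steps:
M = 9 (M = -3 + 12 = 9)
s = 100
W = 43 (W = 9 + 34 = 43)
s + (4*(-5 - 2))*W = 100 + (4*(-5 - 2))*43 = 100 + (4*(-7))*43 = 100 - 28*43 = 100 - 1204 = -1104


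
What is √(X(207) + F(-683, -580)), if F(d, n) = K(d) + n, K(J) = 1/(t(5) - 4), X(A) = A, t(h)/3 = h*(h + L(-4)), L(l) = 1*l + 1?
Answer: I*√252122/26 ≈ 19.312*I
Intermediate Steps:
L(l) = 1 + l (L(l) = l + 1 = 1 + l)
t(h) = 3*h*(-3 + h) (t(h) = 3*(h*(h + (1 - 4))) = 3*(h*(h - 3)) = 3*(h*(-3 + h)) = 3*h*(-3 + h))
K(J) = 1/26 (K(J) = 1/(3*5*(-3 + 5) - 4) = 1/(3*5*2 - 4) = 1/(30 - 4) = 1/26)
F(d, n) = 1/26 + n
√(X(207) + F(-683, -580)) = √(207 + (1/26 - 580)) = √(207 - 15079/26) = √(-9697/26) = I*√252122/26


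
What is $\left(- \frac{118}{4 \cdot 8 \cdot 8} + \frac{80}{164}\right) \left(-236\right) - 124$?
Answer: $- \frac{171007}{1312} \approx -130.34$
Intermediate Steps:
$\left(- \frac{118}{4 \cdot 8 \cdot 8} + \frac{80}{164}\right) \left(-236\right) - 124 = \left(- \frac{118}{4 \cdot 64} + 80 \cdot \frac{1}{164}\right) \left(-236\right) - 124 = \left(- \frac{118}{256} + \frac{20}{41}\right) \left(-236\right) - 124 = \left(\left(-118\right) \frac{1}{256} + \frac{20}{41}\right) \left(-236\right) - 124 = \left(- \frac{59}{128} + \frac{20}{41}\right) \left(-236\right) - 124 = \frac{141}{5248} \left(-236\right) - 124 = - \frac{8319}{1312} - 124 = - \frac{171007}{1312}$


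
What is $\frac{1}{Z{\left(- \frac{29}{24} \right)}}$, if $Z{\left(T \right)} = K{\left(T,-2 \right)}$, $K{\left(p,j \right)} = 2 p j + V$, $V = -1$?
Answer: $\frac{6}{23} \approx 0.26087$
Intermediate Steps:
$K{\left(p,j \right)} = -1 + 2 j p$ ($K{\left(p,j \right)} = 2 p j - 1 = 2 j p - 1 = -1 + 2 j p$)
$Z{\left(T \right)} = -1 - 4 T$ ($Z{\left(T \right)} = -1 + 2 \left(-2\right) T = -1 - 4 T$)
$\frac{1}{Z{\left(- \frac{29}{24} \right)}} = \frac{1}{-1 - 4 \left(- \frac{29}{24}\right)} = \frac{1}{-1 - 4 \left(\left(-29\right) \frac{1}{24}\right)} = \frac{1}{-1 - - \frac{29}{6}} = \frac{1}{-1 + \frac{29}{6}} = \frac{1}{\frac{23}{6}} = \frac{6}{23}$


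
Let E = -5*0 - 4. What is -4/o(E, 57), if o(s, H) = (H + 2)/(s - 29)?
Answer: 132/59 ≈ 2.2373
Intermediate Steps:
E = -4 (E = 0 - 4 = -4)
o(s, H) = (2 + H)/(-29 + s)
-4/o(E, 57) = -4/((2 + 57)/(-29 - 4)) = -4/(59/(-33)) = -4/(-1/33*59) = -4/(-59/33) = -33/59*(-4) = 132/59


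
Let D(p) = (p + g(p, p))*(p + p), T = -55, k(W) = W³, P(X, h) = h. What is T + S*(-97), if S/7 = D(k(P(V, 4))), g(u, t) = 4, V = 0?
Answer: -5910071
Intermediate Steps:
D(p) = 2*p*(4 + p) (D(p) = (p + 4)*(p + p) = (4 + p)*(2*p) = 2*p*(4 + p))
S = 60928 (S = 7*(2*4³*(4 + 4³)) = 7*(2*64*(4 + 64)) = 7*(2*64*68) = 7*8704 = 60928)
T + S*(-97) = -55 + 60928*(-97) = -55 - 5910016 = -5910071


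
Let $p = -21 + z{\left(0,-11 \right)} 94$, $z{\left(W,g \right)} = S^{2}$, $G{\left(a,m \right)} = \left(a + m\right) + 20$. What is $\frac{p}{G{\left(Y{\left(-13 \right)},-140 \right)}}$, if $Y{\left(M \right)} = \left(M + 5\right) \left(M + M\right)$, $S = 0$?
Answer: $- \frac{21}{88} \approx -0.23864$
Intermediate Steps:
$Y{\left(M \right)} = 2 M \left(5 + M\right)$ ($Y{\left(M \right)} = \left(5 + M\right) 2 M = 2 M \left(5 + M\right)$)
$G{\left(a,m \right)} = 20 + a + m$
$z{\left(W,g \right)} = 0$ ($z{\left(W,g \right)} = 0^{2} = 0$)
$p = -21$ ($p = -21 + 0 \cdot 94 = -21 + 0 = -21$)
$\frac{p}{G{\left(Y{\left(-13 \right)},-140 \right)}} = - \frac{21}{20 + 2 \left(-13\right) \left(5 - 13\right) - 140} = - \frac{21}{20 + 2 \left(-13\right) \left(-8\right) - 140} = - \frac{21}{20 + 208 - 140} = - \frac{21}{88}$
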